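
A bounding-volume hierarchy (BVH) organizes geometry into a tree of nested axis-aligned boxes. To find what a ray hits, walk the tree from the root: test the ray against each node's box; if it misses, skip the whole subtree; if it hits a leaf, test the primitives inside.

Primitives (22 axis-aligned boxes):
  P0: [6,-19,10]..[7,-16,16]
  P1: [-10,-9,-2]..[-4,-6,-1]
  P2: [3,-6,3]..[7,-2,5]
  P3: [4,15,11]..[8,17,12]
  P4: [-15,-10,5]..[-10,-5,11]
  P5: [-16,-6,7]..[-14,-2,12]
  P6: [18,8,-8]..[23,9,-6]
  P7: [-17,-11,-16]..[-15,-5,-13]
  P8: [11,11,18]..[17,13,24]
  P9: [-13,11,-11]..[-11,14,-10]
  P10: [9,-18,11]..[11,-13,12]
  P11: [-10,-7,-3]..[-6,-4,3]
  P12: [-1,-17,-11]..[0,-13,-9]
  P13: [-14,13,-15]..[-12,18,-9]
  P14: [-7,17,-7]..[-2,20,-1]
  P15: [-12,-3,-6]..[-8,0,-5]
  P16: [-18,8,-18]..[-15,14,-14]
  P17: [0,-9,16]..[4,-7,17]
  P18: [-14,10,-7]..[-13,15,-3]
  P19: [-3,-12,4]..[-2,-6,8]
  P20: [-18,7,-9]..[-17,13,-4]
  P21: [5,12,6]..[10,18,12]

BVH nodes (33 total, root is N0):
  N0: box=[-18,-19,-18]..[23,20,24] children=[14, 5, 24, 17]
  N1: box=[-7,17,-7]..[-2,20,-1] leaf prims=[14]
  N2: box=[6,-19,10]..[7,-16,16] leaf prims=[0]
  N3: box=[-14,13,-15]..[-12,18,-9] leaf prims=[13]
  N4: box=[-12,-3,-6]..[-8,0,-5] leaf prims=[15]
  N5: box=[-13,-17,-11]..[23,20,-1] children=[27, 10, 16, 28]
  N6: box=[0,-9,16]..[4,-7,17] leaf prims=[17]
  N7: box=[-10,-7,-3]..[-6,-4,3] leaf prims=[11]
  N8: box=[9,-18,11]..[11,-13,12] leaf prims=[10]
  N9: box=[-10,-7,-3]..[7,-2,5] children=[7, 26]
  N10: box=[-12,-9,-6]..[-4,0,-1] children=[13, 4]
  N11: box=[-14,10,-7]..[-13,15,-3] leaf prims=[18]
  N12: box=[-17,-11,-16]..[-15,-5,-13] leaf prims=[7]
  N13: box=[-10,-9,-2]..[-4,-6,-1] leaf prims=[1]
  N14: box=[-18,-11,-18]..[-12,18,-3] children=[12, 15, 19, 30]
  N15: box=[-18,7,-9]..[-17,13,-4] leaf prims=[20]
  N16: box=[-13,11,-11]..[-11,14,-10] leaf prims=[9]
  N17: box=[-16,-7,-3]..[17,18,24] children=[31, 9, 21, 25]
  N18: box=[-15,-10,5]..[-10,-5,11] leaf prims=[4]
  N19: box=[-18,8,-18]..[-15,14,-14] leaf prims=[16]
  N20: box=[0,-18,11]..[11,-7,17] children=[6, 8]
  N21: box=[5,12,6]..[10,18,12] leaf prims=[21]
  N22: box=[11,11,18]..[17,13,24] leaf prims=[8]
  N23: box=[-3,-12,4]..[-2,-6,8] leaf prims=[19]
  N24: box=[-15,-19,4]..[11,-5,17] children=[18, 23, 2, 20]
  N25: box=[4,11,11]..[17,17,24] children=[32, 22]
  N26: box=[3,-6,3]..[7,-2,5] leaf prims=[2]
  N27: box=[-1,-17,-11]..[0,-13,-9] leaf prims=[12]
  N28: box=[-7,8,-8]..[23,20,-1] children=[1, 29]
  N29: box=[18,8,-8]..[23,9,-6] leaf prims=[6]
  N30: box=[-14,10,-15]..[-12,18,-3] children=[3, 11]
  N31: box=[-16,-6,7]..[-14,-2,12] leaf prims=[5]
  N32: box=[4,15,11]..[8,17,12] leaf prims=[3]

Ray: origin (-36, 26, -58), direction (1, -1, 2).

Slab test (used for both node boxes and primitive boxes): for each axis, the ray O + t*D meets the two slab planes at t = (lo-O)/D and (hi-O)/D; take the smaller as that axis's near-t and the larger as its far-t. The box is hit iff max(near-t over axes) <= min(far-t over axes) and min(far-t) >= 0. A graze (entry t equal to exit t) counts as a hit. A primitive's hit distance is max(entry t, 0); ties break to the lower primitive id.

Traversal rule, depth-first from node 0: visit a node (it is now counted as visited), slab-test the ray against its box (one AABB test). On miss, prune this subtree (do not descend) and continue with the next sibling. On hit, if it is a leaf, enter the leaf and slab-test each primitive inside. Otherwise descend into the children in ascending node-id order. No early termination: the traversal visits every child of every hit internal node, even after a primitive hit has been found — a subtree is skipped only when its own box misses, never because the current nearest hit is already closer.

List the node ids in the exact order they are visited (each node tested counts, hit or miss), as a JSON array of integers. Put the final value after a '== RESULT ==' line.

Trace the traversal:
N0 x:[18,59] y:[6,45] z:[20,41] -> hit [20,41], descend [5, 14, 17, 24]
  N5 x:[23,59] y:[6,43] z:[47/2,57/2] -> hit [47/2,57/2], descend [10, 16, 27, 28]
    N10 x:[24,32] y:[26,35] z:[26,57/2] -> hit [26,57/2], descend [4, 13]
      N4 x:[24,28] y:[26,29] z:[26,53/2] -> hit [26,53/2] leaf, test {P15@t=26}
      N13 x:[26,32] y:[32,35] z:[28,57/2] -> miss, prune
    N16 x:[23,25] y:[12,15] z:[47/2,24] -> miss, prune
    N27 x:[35,36] y:[39,43] z:[47/2,49/2] -> miss, prune
    N28 x:[29,59] y:[6,18] z:[25,57/2] -> miss, prune
  N14 x:[18,24] y:[8,37] z:[20,55/2] -> hit [20,24], descend [12, 15, 19, 30]
    N12 x:[19,21] y:[31,37] z:[21,45/2] -> miss, prune
    N15 x:[18,19] y:[13,19] z:[49/2,27] -> miss, prune
    N19 x:[18,21] y:[12,18] z:[20,22] -> miss, prune
    N30 x:[22,24] y:[8,16] z:[43/2,55/2] -> miss, prune
  N17 x:[20,53] y:[8,33] z:[55/2,41] -> hit [55/2,33], descend [9, 21, 25, 31]
    N9 x:[26,43] y:[28,33] z:[55/2,63/2] -> hit [28,63/2], descend [7, 26]
      N7 x:[26,30] y:[30,33] z:[55/2,61/2] -> hit [30,30] leaf, test {P11@t=30}
      N26 x:[39,43] y:[28,32] z:[61/2,63/2] -> miss, prune
    N21 x:[41,46] y:[8,14] z:[32,35] -> miss, prune
    N25 x:[40,53] y:[9,15] z:[69/2,41] -> miss, prune
    N31 x:[20,22] y:[28,32] z:[65/2,35] -> miss, prune
  N24 x:[21,47] y:[31,45] z:[31,75/2] -> hit [31,75/2], descend [2, 18, 20, 23]
    N2 x:[42,43] y:[42,45] z:[34,37] -> miss, prune
    N18 x:[21,26] y:[31,36] z:[63/2,69/2] -> miss, prune
    N20 x:[36,47] y:[33,44] z:[69/2,75/2] -> hit [36,75/2], descend [6, 8]
      N6 x:[36,40] y:[33,35] z:[37,75/2] -> miss, prune
      N8 x:[45,47] y:[39,44] z:[69/2,35] -> miss, prune
    N23 x:[33,34] y:[32,38] z:[31,33] -> hit [33,33] leaf, test {P19@t=33}

Visited [0, 5, 10, 4, 13, 16, 27, 28, 14, 12, 15, 19, 30, 17, 9, 7, 26, 21, 25, 31, 24, 2, 18, 20, 6, 8, 23]. Tests: 27 box, 3 leaf. Nearest: P15.

== RESULT ==
[0, 5, 10, 4, 13, 16, 27, 28, 14, 12, 15, 19, 30, 17, 9, 7, 26, 21, 25, 31, 24, 2, 18, 20, 6, 8, 23]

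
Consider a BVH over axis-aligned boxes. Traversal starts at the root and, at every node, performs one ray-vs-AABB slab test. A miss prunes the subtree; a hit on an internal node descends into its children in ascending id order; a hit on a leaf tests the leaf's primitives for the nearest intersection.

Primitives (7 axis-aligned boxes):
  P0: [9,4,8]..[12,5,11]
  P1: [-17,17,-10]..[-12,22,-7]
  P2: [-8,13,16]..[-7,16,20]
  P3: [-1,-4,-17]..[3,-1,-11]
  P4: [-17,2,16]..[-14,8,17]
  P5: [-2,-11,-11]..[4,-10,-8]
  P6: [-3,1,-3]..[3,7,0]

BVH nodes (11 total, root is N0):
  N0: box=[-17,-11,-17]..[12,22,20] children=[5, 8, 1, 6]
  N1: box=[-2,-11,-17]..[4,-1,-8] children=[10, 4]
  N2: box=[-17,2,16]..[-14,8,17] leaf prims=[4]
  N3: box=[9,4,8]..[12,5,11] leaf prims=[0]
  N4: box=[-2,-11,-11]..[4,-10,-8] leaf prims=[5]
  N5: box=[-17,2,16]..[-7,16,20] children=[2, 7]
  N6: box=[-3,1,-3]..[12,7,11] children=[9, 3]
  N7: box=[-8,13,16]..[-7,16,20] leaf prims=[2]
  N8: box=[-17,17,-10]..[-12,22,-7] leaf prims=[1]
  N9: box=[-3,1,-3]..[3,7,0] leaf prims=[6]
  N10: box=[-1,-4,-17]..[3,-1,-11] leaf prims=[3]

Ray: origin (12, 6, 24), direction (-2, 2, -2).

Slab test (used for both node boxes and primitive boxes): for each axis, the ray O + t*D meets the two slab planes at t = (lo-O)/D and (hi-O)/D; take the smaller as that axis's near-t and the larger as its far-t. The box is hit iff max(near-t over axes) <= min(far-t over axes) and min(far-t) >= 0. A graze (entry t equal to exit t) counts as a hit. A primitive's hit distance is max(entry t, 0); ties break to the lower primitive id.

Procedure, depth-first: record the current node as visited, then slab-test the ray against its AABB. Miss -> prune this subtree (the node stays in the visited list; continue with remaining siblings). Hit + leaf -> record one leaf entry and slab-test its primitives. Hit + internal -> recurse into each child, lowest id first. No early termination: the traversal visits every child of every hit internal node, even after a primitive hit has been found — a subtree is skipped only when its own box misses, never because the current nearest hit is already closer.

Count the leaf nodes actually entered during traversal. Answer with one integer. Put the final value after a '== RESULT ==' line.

Walk:
N0 x:[0,29/2] y:[-17/2,8] z:[2,41/2] -> hit [2,8], descend [1, 5, 6, 8]
  N1 x:[4,7] y:[-17/2,-7/2] z:[16,41/2] -> miss, prune
  N5 x:[19/2,29/2] y:[-2,5] z:[2,4] -> miss, prune
  N6 x:[0,15/2] y:[-5/2,1/2] z:[13/2,27/2] -> miss, prune
  N8 x:[12,29/2] y:[11/2,8] z:[31/2,17] -> miss, prune

5 AABB tests over nodes [0, 1, 5, 6, 8]; 0 leaves entered; closest miss.

== RESULT ==
0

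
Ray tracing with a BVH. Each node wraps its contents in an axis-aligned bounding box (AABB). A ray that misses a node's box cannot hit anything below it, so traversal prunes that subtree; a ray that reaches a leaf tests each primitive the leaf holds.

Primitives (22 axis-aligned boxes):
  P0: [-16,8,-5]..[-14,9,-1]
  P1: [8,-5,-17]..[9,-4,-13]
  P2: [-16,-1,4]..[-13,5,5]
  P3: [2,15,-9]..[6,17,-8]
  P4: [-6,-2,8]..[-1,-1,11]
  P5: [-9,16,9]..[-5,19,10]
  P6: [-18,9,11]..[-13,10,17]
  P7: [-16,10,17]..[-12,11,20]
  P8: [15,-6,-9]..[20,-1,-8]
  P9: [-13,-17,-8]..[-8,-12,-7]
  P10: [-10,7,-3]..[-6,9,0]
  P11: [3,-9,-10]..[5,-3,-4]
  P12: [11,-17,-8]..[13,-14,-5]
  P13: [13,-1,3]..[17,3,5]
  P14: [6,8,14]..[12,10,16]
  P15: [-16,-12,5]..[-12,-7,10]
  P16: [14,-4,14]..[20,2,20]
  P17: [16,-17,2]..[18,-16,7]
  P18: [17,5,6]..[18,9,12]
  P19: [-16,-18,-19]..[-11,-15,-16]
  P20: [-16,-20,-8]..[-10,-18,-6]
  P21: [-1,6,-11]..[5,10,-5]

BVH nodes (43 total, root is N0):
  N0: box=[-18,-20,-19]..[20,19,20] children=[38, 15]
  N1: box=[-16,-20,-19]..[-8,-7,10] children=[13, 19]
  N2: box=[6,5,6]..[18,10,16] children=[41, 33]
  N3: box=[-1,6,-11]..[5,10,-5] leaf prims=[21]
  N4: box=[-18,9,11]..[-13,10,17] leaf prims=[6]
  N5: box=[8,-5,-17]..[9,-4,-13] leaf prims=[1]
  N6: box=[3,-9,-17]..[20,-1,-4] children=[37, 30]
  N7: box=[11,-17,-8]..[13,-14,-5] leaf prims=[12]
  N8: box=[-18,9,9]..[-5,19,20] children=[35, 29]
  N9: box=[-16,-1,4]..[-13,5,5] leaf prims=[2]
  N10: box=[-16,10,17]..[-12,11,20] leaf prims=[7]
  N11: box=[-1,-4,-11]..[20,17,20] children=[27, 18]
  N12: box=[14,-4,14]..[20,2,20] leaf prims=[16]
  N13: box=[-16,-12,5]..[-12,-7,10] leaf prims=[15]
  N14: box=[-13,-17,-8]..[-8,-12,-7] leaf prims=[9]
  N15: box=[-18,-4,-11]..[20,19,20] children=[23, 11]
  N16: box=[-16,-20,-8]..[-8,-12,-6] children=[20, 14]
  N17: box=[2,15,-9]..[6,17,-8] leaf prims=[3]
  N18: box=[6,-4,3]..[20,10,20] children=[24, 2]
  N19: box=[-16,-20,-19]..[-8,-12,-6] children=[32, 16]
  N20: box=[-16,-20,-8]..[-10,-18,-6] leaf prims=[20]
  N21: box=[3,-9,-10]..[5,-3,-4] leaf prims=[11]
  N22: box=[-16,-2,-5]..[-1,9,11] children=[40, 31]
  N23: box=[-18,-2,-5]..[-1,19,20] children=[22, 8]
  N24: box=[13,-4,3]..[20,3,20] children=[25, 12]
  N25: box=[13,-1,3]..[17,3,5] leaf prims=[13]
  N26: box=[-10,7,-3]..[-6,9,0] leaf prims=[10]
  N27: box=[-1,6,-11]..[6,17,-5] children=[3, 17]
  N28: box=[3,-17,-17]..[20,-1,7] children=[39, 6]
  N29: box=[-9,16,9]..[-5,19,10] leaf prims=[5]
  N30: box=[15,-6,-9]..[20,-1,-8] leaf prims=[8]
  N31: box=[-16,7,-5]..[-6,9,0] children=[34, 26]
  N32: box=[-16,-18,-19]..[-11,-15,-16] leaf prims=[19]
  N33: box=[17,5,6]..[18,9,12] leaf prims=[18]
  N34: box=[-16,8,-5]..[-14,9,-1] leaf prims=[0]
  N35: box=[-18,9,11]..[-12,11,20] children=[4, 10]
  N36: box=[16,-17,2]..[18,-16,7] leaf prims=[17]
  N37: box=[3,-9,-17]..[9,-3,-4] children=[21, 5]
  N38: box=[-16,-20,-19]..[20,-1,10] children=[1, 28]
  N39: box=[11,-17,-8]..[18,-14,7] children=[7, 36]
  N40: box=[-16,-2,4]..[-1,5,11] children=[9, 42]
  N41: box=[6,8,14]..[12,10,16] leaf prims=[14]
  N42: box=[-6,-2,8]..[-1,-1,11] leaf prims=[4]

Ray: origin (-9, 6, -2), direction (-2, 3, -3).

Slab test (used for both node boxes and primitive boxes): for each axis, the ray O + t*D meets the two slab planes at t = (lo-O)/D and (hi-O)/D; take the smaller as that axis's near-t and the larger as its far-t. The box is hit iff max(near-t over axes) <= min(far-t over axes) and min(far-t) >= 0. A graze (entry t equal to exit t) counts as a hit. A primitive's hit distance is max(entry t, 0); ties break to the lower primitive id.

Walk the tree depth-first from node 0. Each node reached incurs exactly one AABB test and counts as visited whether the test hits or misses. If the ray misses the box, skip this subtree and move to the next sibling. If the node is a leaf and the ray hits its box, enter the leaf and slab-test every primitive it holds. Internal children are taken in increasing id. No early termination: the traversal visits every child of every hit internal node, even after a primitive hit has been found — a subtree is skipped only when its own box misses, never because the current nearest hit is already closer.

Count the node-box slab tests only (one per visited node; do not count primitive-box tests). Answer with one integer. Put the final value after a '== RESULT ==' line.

Traverse from the root:
N0 x:[-29/2,9/2] y:[-26/3,13/3] z:[-22/3,17/3] -> hit [-22/3,13/3], descend [15, 38]
  N15 x:[-29/2,9/2] y:[-10/3,13/3] z:[-22/3,3] -> hit [-10/3,3], descend [11, 23]
    N11 x:[-29/2,-4] y:[-10/3,11/3] z:[-22/3,3] -> miss, prune
    N23 x:[-4,9/2] y:[-8/3,13/3] z:[-22/3,1] -> hit [-8/3,1], descend [8, 22]
      N8 x:[-2,9/2] y:[1,13/3] z:[-22/3,-11/3] -> miss, prune
      N22 x:[-4,7/2] y:[-8/3,1] z:[-13/3,1] -> hit [-8/3,1], descend [31, 40]
        N31 x:[-3/2,7/2] y:[1/3,1] z:[-2/3,1] -> hit [1/3,1], descend [26, 34]
          N26 x:[-3/2,1/2] y:[1/3,1] z:[-2/3,1/3] -> hit [1/3,1/3] leaf, test {P10@t=1/3}
          N34 x:[5/2,7/2] y:[2/3,1] z:[-1/3,1] -> miss, prune
        N40 x:[-4,7/2] y:[-8/3,-1/3] z:[-13/3,-2] -> miss, prune
  N38 x:[-29/2,7/2] y:[-26/3,-7/3] z:[-4,17/3] -> miss, prune

order=[0, 15, 11, 23, 8, 22, 31, 26, 34, 40, 38]  |boxes|=11  |leaves|=1  hit=P10

== RESULT ==
11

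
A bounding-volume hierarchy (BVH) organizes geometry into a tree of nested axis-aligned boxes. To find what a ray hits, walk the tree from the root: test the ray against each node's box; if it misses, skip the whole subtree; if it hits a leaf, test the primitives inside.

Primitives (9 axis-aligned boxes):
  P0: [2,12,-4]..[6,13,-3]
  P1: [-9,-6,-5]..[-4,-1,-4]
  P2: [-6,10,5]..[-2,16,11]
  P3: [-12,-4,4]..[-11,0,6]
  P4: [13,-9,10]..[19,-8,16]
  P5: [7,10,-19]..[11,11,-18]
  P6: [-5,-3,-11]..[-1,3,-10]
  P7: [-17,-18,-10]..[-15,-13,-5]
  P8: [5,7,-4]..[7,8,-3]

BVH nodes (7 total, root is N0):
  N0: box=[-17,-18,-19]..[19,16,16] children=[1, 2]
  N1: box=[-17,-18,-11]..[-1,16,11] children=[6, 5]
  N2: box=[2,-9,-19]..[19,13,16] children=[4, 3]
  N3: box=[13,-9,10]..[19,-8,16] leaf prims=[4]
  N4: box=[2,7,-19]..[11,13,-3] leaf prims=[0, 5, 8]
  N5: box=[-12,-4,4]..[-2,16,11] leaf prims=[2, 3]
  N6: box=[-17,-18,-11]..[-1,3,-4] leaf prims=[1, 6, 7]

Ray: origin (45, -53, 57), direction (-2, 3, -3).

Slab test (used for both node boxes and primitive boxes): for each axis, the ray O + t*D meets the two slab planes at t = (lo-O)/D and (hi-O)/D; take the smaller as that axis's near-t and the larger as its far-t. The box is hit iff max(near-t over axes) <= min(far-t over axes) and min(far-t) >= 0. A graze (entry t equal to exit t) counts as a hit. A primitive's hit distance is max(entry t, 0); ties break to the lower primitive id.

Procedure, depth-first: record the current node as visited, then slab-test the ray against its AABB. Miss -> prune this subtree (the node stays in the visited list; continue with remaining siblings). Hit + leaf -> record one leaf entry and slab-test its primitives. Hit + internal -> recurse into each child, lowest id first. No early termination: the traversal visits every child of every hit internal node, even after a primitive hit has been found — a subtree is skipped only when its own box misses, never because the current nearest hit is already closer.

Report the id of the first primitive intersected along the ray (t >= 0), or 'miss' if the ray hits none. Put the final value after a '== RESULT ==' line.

Trace the traversal:
N0 x:[13,31] y:[35/3,23] z:[41/3,76/3] -> hit [41/3,23], descend [1, 2]
  N1 x:[23,31] y:[35/3,23] z:[46/3,68/3] -> miss, prune
  N2 x:[13,43/2] y:[44/3,22] z:[41/3,76/3] -> hit [44/3,43/2], descend [3, 4]
    N3 x:[13,16] y:[44/3,15] z:[41/3,47/3] -> hit [44/3,15] leaf, test {P4@t=44/3}
    N4 x:[17,43/2] y:[20,22] z:[20,76/3] -> hit [20,43/2] leaf, test {P0(miss), P5(miss), P8@t=20}

Visited [0, 1, 2, 3, 4]. Tests: 5 box, 2 leaf. Nearest: P4.

== RESULT ==
4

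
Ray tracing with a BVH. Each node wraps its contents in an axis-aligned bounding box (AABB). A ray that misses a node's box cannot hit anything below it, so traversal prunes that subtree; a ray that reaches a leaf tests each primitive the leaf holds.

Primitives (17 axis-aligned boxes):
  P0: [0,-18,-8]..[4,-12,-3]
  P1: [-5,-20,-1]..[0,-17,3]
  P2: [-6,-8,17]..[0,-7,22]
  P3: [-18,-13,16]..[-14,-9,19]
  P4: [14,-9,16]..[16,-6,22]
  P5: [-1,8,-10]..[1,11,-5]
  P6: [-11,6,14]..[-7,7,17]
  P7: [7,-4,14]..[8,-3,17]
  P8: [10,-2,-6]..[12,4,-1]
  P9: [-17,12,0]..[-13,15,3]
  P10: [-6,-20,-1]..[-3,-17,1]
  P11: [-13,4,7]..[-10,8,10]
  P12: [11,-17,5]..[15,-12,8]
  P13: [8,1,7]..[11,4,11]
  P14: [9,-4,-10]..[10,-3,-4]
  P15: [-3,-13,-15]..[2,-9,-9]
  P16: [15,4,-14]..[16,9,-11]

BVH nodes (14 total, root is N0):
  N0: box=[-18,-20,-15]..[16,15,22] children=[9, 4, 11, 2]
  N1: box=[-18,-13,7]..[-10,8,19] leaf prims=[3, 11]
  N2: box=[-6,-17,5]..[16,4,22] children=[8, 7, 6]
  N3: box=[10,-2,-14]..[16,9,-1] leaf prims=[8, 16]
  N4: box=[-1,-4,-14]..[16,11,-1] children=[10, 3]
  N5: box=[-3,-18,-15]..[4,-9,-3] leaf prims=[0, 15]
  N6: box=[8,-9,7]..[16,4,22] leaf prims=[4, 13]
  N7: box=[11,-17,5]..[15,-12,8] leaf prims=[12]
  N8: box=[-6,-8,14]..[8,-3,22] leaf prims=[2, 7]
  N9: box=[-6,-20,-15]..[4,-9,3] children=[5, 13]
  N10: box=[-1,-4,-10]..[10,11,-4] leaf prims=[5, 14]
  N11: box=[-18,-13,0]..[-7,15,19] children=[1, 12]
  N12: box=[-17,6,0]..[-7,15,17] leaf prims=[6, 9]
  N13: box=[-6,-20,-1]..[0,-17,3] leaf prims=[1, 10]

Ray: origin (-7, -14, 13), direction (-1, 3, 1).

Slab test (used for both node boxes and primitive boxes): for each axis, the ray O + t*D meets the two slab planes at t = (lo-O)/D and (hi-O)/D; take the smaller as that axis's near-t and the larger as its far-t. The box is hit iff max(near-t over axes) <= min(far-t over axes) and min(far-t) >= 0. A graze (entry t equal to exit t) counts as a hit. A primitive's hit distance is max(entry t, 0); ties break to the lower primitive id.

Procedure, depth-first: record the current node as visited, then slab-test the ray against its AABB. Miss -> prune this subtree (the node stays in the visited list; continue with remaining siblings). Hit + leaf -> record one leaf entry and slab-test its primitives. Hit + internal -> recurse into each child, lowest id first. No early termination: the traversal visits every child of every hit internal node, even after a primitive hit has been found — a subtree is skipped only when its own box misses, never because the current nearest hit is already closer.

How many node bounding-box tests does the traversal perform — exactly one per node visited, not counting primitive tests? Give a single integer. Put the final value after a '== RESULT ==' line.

Walk:
N0 x:[-23,11] y:[-2,29/3] z:[-28,9] -> hit [-2,9], descend [2, 4, 9, 11]
  N2 x:[-23,-1] y:[-1,6] z:[-8,9] -> miss, prune
  N4 x:[-23,-6] y:[10/3,25/3] z:[-27,-14] -> miss, prune
  N9 x:[-11,-1] y:[-2,5/3] z:[-28,-10] -> miss, prune
  N11 x:[0,11] y:[1/3,29/3] z:[-13,6] -> hit [1/3,6], descend [1, 12]
    N1 x:[3,11] y:[1/3,22/3] z:[-6,6] -> hit [3,6] leaf, test {P3(miss), P11(miss)}
    N12 x:[0,10] y:[20/3,29/3] z:[-13,4] -> miss, prune

Summary -> nodes [0, 2, 4, 9, 11, 1, 12]; box-tests=7; leaf-entries=1; first=miss

== RESULT ==
7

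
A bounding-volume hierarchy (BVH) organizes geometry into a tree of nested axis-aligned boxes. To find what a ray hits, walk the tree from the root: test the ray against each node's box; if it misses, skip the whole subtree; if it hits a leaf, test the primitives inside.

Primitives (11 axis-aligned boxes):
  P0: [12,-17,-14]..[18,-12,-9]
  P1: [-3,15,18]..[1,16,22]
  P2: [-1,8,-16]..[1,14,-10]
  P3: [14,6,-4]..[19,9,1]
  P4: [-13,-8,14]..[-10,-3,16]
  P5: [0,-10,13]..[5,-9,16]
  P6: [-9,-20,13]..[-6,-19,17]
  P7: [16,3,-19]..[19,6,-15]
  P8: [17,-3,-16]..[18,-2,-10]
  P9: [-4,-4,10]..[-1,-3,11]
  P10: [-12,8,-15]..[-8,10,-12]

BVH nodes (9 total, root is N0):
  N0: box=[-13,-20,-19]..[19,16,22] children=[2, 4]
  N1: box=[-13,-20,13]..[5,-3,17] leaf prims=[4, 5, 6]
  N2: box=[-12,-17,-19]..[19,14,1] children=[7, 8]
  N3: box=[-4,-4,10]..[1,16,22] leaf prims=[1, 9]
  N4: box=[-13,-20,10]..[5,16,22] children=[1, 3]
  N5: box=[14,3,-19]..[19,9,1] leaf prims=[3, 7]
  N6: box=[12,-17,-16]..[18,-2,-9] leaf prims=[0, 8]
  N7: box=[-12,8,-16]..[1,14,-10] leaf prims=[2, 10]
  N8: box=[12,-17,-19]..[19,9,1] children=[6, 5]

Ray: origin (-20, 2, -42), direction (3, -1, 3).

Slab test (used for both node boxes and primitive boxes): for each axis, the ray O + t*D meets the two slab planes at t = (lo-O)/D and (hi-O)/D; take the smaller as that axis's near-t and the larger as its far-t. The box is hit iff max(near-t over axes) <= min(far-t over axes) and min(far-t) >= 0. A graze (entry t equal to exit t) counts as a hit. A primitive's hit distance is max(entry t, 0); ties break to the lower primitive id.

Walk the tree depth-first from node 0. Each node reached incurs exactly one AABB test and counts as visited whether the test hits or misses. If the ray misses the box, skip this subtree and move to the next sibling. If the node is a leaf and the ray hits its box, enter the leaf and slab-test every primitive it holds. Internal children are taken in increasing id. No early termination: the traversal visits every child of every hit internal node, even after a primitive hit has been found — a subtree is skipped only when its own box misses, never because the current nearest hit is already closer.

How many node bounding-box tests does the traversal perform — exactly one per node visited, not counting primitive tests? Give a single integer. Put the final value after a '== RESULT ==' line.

Trace the traversal:
N0 x:[7/3,13] y:[-14,22] z:[23/3,64/3] -> hit [23/3,13], descend [2, 4]
  N2 x:[8/3,13] y:[-12,19] z:[23/3,43/3] -> hit [23/3,13], descend [7, 8]
    N7 x:[8/3,7] y:[-12,-6] z:[26/3,32/3] -> miss, prune
    N8 x:[32/3,13] y:[-7,19] z:[23/3,43/3] -> hit [32/3,13], descend [5, 6]
      N5 x:[34/3,13] y:[-7,-1] z:[23/3,43/3] -> miss, prune
      N6 x:[32/3,38/3] y:[4,19] z:[26/3,11] -> hit [32/3,11] leaf, test {P0(miss), P8(miss)}
  N4 x:[7/3,25/3] y:[-14,22] z:[52/3,64/3] -> miss, prune

Visited [0, 2, 7, 8, 5, 6, 4]. Tests: 7 box, 1 leaf. Nearest: miss.

== RESULT ==
7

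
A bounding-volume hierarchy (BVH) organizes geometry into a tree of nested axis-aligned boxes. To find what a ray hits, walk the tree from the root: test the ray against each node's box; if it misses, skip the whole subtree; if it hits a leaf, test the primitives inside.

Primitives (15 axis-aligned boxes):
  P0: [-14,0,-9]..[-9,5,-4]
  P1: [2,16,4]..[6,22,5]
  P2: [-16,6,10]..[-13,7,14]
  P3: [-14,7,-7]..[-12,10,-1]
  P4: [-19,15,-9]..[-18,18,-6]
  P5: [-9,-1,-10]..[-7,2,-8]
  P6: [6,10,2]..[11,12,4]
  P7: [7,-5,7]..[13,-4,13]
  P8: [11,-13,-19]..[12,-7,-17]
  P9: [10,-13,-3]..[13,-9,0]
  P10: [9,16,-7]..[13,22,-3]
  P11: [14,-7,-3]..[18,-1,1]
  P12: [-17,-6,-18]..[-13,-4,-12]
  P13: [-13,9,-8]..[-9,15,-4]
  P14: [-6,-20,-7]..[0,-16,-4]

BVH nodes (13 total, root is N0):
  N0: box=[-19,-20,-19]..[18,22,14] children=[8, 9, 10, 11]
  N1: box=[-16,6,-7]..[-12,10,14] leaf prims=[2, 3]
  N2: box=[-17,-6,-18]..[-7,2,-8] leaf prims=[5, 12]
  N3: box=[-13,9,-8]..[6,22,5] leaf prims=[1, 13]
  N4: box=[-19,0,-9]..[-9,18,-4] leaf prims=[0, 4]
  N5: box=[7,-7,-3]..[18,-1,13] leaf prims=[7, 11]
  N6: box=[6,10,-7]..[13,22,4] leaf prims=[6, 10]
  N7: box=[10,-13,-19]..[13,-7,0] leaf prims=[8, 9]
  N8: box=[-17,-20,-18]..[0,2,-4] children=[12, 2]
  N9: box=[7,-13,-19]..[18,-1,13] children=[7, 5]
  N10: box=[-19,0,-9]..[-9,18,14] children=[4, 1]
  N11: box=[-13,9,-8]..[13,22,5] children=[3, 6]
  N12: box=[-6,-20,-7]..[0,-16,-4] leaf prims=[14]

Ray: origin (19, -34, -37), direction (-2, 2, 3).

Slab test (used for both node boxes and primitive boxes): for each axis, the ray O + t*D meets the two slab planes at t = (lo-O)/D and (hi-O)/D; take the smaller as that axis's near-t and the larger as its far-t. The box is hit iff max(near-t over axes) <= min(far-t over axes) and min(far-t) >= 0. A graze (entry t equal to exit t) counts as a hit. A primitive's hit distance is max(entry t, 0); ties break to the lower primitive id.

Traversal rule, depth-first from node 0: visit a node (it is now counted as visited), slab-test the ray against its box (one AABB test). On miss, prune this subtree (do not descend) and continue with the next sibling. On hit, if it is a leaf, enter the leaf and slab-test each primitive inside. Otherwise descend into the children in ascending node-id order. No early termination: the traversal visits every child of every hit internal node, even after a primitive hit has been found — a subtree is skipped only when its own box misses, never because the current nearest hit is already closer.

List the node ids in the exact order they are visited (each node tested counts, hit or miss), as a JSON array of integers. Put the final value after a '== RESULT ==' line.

Walk:
N0 x:[1/2,19] y:[7,28] z:[6,17] -> hit [7,17], descend [8, 9, 10, 11]
  N8 x:[19/2,18] y:[7,18] z:[19/3,11] -> hit [19/2,11], descend [2, 12]
    N2 x:[13,18] y:[14,18] z:[19/3,29/3] -> miss, prune
    N12 x:[19/2,25/2] y:[7,9] z:[10,11] -> miss, prune
  N9 x:[1/2,6] y:[21/2,33/2] z:[6,50/3] -> miss, prune
  N10 x:[14,19] y:[17,26] z:[28/3,17] -> hit [17,17], descend [1, 4]
    N1 x:[31/2,35/2] y:[20,22] z:[10,17] -> miss, prune
    N4 x:[14,19] y:[17,26] z:[28/3,11] -> miss, prune
  N11 x:[3,16] y:[43/2,28] z:[29/3,14] -> miss, prune

9 AABB tests over nodes [0, 8, 2, 12, 9, 10, 1, 4, 11]; 0 leaves entered; closest miss.

== RESULT ==
[0, 8, 2, 12, 9, 10, 1, 4, 11]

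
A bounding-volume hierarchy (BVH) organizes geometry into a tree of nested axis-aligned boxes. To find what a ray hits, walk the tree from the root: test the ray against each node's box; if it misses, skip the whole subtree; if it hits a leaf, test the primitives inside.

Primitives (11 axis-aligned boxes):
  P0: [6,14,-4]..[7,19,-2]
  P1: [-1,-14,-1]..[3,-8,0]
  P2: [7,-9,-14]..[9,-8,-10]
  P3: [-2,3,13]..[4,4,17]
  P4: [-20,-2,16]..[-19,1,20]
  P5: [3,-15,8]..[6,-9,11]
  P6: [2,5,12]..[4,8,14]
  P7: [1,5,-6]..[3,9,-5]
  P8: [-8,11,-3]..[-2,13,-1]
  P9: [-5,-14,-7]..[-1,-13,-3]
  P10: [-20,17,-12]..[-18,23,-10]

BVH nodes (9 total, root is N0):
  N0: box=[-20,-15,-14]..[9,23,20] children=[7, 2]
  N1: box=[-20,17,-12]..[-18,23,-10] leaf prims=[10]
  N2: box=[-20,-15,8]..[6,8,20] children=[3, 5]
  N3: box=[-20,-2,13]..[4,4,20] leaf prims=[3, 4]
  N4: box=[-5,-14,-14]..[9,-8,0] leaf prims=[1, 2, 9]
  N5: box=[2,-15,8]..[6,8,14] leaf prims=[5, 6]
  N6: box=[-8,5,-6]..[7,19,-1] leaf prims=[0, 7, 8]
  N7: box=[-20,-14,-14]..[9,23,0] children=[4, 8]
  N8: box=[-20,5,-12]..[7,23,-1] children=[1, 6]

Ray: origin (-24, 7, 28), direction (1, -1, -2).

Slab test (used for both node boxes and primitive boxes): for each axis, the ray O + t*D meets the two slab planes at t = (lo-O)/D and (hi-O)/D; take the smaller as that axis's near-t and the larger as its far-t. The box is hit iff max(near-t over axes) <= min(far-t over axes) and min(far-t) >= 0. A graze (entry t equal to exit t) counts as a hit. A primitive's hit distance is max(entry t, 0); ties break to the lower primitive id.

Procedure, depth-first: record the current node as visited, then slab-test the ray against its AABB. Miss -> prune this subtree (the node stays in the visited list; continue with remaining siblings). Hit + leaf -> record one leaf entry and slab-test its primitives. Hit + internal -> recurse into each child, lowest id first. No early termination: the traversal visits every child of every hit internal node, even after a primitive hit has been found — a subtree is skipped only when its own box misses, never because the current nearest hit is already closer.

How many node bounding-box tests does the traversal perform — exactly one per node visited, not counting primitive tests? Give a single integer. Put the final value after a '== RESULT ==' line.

Traverse from the root:
N0 x:[4,33] y:[-16,22] z:[4,21] -> hit [4,21], descend [2, 7]
  N2 x:[4,30] y:[-1,22] z:[4,10] -> hit [4,10], descend [3, 5]
    N3 x:[4,28] y:[3,9] z:[4,15/2] -> hit [4,15/2] leaf, test {P3(miss), P4(miss)}
    N5 x:[26,30] y:[-1,22] z:[7,10] -> miss, prune
  N7 x:[4,33] y:[-16,21] z:[14,21] -> hit [14,21], descend [4, 8]
    N4 x:[19,33] y:[15,21] z:[14,21] -> hit [19,21] leaf, test {P1(miss), P2(miss), P9(miss)}
    N8 x:[4,31] y:[-16,2] z:[29/2,20] -> miss, prune

order=[0, 2, 3, 5, 7, 4, 8]  |boxes|=7  |leaves|=2  hit=miss

== RESULT ==
7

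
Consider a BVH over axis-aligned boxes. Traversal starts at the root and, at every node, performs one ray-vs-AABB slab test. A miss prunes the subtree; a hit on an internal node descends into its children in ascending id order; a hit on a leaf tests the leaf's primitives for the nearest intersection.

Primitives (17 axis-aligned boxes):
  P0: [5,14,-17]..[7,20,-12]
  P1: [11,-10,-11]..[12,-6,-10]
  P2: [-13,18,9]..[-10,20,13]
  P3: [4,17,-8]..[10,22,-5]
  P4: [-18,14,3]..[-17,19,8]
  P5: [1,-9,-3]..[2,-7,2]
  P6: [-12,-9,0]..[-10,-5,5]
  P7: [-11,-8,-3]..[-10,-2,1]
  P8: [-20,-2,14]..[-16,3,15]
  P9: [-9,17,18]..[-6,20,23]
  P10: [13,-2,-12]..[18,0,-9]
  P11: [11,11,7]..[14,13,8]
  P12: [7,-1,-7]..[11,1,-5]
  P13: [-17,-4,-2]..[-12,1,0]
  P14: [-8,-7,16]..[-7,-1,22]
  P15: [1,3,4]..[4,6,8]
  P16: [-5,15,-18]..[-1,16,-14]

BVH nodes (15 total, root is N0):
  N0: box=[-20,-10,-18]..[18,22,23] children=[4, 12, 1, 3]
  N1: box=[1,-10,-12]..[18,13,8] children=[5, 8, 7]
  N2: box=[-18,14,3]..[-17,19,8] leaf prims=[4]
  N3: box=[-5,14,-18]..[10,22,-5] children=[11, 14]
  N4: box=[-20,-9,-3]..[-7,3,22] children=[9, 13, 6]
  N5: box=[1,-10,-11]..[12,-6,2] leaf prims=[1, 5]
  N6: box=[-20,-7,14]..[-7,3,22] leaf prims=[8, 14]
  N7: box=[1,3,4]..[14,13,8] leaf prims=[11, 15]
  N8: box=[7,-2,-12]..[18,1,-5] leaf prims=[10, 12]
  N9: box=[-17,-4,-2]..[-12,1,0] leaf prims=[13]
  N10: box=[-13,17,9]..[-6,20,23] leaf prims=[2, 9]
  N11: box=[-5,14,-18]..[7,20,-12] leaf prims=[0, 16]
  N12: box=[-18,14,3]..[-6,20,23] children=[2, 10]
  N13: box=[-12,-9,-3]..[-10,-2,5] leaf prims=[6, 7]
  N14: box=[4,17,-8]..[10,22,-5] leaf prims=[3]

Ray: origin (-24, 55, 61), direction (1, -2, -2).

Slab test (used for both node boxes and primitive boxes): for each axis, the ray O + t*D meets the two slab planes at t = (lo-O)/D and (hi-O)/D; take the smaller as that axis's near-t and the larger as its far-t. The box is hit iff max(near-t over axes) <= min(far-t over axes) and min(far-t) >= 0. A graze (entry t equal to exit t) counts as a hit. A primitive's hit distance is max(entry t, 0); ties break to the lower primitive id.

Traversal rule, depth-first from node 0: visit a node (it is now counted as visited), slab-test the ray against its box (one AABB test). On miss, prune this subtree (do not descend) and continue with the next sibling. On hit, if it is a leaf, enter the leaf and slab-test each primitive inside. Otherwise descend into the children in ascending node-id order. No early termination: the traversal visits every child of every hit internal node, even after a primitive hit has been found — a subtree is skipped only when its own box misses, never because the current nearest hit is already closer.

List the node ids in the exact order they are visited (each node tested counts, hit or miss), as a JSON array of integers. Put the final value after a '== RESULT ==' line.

Traverse from the root:
N0 x:[4,42] y:[33/2,65/2] z:[19,79/2] -> hit [19,65/2], descend [1, 3, 4, 12]
  N1 x:[25,42] y:[21,65/2] z:[53/2,73/2] -> hit [53/2,65/2], descend [5, 7, 8]
    N5 x:[25,36] y:[61/2,65/2] z:[59/2,36] -> hit [61/2,65/2] leaf, test {P1(miss), P5(miss)}
    N7 x:[25,38] y:[21,26] z:[53/2,57/2] -> miss, prune
    N8 x:[31,42] y:[27,57/2] z:[33,73/2] -> miss, prune
  N3 x:[19,34] y:[33/2,41/2] z:[33,79/2] -> miss, prune
  N4 x:[4,17] y:[26,32] z:[39/2,32] -> miss, prune
  N12 x:[6,18] y:[35/2,41/2] z:[19,29] -> miss, prune

Visited [0, 1, 5, 7, 8, 3, 4, 12]. Tests: 8 box, 1 leaf. Nearest: miss.

== RESULT ==
[0, 1, 5, 7, 8, 3, 4, 12]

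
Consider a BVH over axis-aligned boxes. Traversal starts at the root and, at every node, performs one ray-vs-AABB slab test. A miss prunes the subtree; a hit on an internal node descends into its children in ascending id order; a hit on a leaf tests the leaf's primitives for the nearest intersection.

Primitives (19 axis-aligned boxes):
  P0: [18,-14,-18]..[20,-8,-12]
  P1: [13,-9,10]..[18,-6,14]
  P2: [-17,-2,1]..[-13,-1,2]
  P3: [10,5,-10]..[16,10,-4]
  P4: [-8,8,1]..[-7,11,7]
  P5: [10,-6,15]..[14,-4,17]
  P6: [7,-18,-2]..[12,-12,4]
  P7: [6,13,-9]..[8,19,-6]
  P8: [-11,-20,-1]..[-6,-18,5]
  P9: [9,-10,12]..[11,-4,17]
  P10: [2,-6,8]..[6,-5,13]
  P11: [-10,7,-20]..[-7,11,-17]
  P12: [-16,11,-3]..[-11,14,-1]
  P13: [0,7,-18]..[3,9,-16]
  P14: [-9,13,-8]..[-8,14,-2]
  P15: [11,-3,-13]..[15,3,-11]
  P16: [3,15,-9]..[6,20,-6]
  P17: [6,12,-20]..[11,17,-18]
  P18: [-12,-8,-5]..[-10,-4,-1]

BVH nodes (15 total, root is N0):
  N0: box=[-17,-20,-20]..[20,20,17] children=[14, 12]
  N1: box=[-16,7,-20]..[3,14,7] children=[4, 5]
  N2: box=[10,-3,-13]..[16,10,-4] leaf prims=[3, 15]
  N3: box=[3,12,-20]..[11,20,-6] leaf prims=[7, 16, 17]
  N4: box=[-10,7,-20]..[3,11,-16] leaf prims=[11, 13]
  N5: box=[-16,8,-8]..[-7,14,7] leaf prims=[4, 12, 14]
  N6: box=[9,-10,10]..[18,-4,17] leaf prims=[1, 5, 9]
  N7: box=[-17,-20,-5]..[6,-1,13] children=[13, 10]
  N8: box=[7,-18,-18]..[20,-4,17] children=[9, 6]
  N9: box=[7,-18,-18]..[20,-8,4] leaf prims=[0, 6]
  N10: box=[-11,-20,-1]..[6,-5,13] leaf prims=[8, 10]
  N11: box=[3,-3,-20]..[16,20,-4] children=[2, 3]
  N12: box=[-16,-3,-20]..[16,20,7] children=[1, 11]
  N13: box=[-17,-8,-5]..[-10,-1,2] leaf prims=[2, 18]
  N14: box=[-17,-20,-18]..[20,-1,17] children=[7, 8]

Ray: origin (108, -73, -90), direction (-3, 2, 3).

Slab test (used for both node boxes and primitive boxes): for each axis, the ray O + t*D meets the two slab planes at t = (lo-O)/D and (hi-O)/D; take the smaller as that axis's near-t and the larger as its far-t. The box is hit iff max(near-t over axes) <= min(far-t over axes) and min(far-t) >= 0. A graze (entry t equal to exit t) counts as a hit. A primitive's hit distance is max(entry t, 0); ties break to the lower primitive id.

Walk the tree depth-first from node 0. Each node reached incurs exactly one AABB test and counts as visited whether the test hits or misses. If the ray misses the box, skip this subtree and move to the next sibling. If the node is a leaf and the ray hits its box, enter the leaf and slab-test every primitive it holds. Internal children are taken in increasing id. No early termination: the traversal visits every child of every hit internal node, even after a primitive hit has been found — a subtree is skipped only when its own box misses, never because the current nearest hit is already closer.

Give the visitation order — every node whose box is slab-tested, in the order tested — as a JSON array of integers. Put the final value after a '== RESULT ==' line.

Traverse from the root:
N0 x:[88/3,125/3] y:[53/2,93/2] z:[70/3,107/3] -> hit [88/3,107/3], descend [12, 14]
  N12 x:[92/3,124/3] y:[35,93/2] z:[70/3,97/3] -> miss, prune
  N14 x:[88/3,125/3] y:[53/2,36] z:[24,107/3] -> hit [88/3,107/3], descend [7, 8]
    N7 x:[34,125/3] y:[53/2,36] z:[85/3,103/3] -> hit [34,103/3], descend [10, 13]
      N10 x:[34,119/3] y:[53/2,34] z:[89/3,103/3] -> hit [34,34] leaf, test {P8(miss), P10@t=34}
      N13 x:[118/3,125/3] y:[65/2,36] z:[85/3,92/3] -> miss, prune
    N8 x:[88/3,101/3] y:[55/2,69/2] z:[24,107/3] -> hit [88/3,101/3], descend [6, 9]
      N6 x:[30,33] y:[63/2,69/2] z:[100/3,107/3] -> miss, prune
      N9 x:[88/3,101/3] y:[55/2,65/2] z:[24,94/3] -> hit [88/3,94/3] leaf, test {P0(miss), P6(miss)}

Visited [0, 12, 14, 7, 10, 13, 8, 6, 9]. Tests: 9 box, 2 leaf. Nearest: P10.

== RESULT ==
[0, 12, 14, 7, 10, 13, 8, 6, 9]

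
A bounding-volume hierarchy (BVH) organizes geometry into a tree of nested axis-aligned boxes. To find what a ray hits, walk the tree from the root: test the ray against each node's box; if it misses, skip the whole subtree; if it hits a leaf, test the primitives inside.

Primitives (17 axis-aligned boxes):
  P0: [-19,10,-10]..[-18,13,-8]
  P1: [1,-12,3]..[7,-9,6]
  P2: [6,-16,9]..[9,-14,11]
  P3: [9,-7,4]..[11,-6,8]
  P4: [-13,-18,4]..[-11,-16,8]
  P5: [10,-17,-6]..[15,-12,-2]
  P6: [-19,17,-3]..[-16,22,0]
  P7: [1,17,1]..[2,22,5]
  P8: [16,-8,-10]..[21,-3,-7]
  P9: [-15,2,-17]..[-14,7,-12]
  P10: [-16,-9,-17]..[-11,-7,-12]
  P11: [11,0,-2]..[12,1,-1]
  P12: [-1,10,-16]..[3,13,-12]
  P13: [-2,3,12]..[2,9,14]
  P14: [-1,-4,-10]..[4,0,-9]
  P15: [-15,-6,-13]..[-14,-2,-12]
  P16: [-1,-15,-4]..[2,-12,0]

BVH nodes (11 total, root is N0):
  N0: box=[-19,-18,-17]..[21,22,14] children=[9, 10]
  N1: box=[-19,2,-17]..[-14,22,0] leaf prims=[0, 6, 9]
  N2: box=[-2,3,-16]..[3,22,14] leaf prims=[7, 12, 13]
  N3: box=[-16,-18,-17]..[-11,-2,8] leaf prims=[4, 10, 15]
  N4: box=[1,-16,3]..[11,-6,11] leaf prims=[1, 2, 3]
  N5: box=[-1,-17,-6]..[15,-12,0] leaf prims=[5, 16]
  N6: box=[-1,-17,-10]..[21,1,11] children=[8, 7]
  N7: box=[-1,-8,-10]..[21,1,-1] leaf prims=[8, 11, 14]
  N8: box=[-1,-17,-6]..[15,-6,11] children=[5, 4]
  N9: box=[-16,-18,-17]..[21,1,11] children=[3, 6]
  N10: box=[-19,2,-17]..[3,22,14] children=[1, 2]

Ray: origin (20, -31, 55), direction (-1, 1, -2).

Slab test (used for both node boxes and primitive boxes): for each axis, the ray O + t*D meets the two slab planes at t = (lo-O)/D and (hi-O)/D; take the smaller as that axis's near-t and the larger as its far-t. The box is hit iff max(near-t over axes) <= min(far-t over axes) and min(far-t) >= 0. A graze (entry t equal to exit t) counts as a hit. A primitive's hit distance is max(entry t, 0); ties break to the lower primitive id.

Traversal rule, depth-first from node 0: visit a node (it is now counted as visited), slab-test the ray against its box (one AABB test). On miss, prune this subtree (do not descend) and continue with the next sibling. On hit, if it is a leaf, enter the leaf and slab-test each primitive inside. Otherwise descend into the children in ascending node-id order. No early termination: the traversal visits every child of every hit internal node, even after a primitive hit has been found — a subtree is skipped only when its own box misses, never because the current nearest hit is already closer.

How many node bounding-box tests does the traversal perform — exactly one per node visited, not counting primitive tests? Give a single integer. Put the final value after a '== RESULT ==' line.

Trace the traversal:
N0 x:[-1,39] y:[13,53] z:[41/2,36] -> hit [41/2,36], descend [9, 10]
  N9 x:[-1,36] y:[13,32] z:[22,36] -> hit [22,32], descend [3, 6]
    N3 x:[31,36] y:[13,29] z:[47/2,36] -> miss, prune
    N6 x:[-1,21] y:[14,32] z:[22,65/2] -> miss, prune
  N10 x:[17,39] y:[33,53] z:[41/2,36] -> hit [33,36], descend [1, 2]
    N1 x:[34,39] y:[33,53] z:[55/2,36] -> hit [34,36] leaf, test {P0(miss), P6(miss), P9@t=34}
    N2 x:[17,22] y:[34,53] z:[41/2,71/2] -> miss, prune

Summary -> nodes [0, 9, 3, 6, 10, 1, 2]; box-tests=7; leaf-entries=1; first=P9

== RESULT ==
7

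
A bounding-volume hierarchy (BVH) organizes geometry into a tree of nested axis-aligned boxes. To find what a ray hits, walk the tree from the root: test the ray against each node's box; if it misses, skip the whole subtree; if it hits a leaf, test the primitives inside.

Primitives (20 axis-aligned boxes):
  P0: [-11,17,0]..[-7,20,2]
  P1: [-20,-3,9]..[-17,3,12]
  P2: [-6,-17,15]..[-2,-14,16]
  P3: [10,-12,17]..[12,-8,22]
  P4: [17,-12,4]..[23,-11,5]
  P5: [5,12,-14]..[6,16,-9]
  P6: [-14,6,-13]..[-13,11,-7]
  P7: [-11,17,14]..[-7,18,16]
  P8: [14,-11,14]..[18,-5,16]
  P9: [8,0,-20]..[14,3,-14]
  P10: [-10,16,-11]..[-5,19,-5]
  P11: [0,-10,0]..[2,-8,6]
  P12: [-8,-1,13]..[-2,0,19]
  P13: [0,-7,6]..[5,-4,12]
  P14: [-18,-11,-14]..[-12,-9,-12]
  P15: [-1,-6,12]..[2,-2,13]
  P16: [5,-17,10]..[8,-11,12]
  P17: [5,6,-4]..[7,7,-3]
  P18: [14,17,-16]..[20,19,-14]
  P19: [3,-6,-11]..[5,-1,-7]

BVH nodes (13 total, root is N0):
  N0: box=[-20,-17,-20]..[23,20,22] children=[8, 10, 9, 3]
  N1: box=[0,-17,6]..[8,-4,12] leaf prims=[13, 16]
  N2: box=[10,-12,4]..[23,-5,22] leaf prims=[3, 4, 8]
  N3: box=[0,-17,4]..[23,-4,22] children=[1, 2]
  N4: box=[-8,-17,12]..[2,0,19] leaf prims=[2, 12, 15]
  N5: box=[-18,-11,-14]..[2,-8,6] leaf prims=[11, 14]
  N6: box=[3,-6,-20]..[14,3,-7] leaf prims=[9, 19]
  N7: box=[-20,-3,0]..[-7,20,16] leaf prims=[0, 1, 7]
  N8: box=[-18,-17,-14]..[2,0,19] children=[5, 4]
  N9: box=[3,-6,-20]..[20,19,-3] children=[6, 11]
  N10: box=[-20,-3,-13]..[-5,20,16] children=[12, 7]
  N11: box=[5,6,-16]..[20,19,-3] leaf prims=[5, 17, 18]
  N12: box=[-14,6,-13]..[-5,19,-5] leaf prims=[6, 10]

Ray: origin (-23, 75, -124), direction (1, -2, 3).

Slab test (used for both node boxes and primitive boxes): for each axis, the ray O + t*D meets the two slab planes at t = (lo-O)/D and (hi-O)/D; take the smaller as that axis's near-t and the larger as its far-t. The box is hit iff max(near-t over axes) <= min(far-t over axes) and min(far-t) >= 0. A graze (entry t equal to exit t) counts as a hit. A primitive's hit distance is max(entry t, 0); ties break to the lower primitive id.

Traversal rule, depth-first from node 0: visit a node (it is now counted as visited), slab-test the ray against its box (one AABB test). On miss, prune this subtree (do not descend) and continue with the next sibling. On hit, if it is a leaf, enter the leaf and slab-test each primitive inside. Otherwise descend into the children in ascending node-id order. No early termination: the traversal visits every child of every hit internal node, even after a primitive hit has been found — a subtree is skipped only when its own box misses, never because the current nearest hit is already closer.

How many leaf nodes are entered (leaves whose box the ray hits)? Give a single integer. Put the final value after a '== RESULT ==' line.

Traverse from the root:
N0 x:[3,46] y:[55/2,46] z:[104/3,146/3] -> hit [104/3,46], descend [3, 8, 9, 10]
  N3 x:[23,46] y:[79/2,46] z:[128/3,146/3] -> hit [128/3,46], descend [1, 2]
    N1 x:[23,31] y:[79/2,46] z:[130/3,136/3] -> miss, prune
    N2 x:[33,46] y:[40,87/2] z:[128/3,146/3] -> hit [128/3,87/2] leaf, test {P3(miss), P4@t=43, P8(miss)}
  N8 x:[5,25] y:[75/2,46] z:[110/3,143/3] -> miss, prune
  N9 x:[26,43] y:[28,81/2] z:[104/3,121/3] -> hit [104/3,121/3], descend [6, 11]
    N6 x:[26,37] y:[36,81/2] z:[104/3,39] -> hit [36,37] leaf, test {P9@t=36, P19(miss)}
    N11 x:[28,43] y:[28,69/2] z:[36,121/3] -> miss, prune
  N10 x:[3,18] y:[55/2,39] z:[37,140/3] -> miss, prune

Summary -> nodes [0, 3, 1, 2, 8, 9, 6, 11, 10]; box-tests=9; leaf-entries=2; first=P9

== RESULT ==
2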